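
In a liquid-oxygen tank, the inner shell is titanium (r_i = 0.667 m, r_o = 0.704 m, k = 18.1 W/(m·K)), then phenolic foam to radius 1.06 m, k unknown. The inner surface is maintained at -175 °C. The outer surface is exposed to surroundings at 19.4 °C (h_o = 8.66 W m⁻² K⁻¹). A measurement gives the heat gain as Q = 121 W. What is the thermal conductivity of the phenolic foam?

ΣR = ΔT/Q = |-175 − 19.4|/121 = 1.607 K/W
Known resistances:
  R_titanium = (1/0.667 − 1/0.704)/(4πk) = 0.07880/(4π·18.1) = 3.464×10^-4 K/W
  R_conv,out = 1/(4πr²h) = 1/(4π·1.06²·8.66) = 0.008178 K/W
R_phenolic foam = ΣR − ΣR_known = 1.607 − 0.008524 = 1.598 K/W
(1/r₁−1/r₂)/(4πk) = 1.598 ⇒ k = 0.4771/(4π·1.598) = 0.0238 W/m·K

k = 0.0238 W/m·K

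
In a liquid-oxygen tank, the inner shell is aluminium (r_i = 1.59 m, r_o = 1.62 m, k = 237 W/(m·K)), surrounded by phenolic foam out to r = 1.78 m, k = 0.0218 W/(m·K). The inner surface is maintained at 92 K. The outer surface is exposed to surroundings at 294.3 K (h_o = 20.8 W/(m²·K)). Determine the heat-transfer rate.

Series thermal resistances, inner to outer:
  R_aluminium = (1/1.59 − 1/1.62)/(4πk) = 0.01165/(4π·237) = 3.911×10^-6 K/W
  R_phenolic foam = (1/1.62 − 1/1.78)/(4πk) = 0.05549/(4π·0.0218) = 0.2025 K/W
  R_conv,out = 1/(4πr²h) = 1/(4π·1.78²·20.8) = 0.001207 K/W
ΣR = 3.911×10^-6 + 0.2025 + 0.001207 = 0.2037 K/W
Q = ΔT/ΣR = (92 K − 294.3 K)/0.2037 = -993 W
(Negative Q ⇒ heat flows inward; heat gain = 993 W.)

Q = 993 W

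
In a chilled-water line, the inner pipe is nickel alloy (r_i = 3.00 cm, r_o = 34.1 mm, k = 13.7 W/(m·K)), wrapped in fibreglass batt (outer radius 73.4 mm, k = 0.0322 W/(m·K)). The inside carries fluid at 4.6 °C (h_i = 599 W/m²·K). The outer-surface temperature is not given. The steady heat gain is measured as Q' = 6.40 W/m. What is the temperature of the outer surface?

Series resistances:
  R'_conv,in = 1/(2πr h) = 1/(2π·0.0300·599) = 0.008857 m·K/W
  R'_nickel alloy = ln(0.0341/0.0300)/(2πk) = 0.1281/(2π·13.7) = 0.001488 m·K/W
  R'_fibreglass batt = ln(0.0734/0.0341)/(2πk) = 0.7666/(2π·0.0322) = 3.789 m·K/W
ΣR = 3.800 m·K/W
ΔT = Q'·ΣR = 6.40 × 3.800 = 24.32 K
Heat flows inward, so T_out = T_in + ΔT = 4.6 + 24.32 = 28.9 °C

T_out = 28.9 °C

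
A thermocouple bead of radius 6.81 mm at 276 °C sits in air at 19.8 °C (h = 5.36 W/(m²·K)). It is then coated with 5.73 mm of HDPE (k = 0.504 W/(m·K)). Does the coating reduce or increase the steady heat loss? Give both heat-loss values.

Critical radius for a sphere: r_cr = 2k/h = 0.188 m = 18.8 cm.
Outer radius after coating: r₂ = 0.00681 + 0.00573 = 0.01254 m.
Since r₁ < r_cr and r₂ ≤ r_cr, the coating moves toward the maximum at r_cr — heat loss rises.
Bare: R = 1/(4πr₁²h) = 320.1 K/W; Q = 256.2/320.1 = 0.800 W.
Coated: R = R_cond + R_conv = 105.0 K/W; Q = 256.2/105.0 = 2.44 W.

increases: 0.800 → 2.44 W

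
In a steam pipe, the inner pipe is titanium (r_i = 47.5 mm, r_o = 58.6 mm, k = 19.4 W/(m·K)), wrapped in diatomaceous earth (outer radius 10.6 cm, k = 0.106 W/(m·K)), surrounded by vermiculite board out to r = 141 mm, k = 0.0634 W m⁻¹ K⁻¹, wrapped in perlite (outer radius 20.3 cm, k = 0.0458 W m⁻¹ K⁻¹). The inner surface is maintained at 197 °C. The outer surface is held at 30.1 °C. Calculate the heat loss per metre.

Treat each layer as a resistance in series:
  R'_titanium = ln(0.0586/0.0475)/(2πk) = 0.2100/(2π·19.4) = 0.001723 m·K/W
  R'_diatomaceous earth = ln(0.106/0.0586)/(2πk) = 0.5927/(2π·0.106) = 0.8899 m·K/W
  R'_vermiculite board = ln(0.141/0.106)/(2πk) = 0.2853/(2π·0.0634) = 0.7162 m·K/W
  R'_perlite = ln(0.203/0.141)/(2πk) = 0.3644/(2π·0.0458) = 1.266 m·K/W
ΣR = 0.001723 + 0.8899 + 0.7162 + 1.266 = 2.874 m·K/W
Q' = ΔT/ΣR = (197 °C − 30.1 °C)/2.874 = 58.1 W/m

Q' = 58.1 W/m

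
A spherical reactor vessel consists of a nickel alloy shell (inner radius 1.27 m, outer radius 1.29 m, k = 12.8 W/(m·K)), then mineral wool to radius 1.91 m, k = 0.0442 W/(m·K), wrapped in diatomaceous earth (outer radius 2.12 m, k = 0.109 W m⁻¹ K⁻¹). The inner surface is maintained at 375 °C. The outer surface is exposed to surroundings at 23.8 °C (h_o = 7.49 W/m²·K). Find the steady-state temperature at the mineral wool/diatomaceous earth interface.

Treat each layer as a resistance in series:
  R_nickel alloy = (1/1.27 − 1/1.29)/(4πk) = 0.01221/(4π·12.8) = 7.590×10^-5 K/W
  R_mineral wool = (1/1.29 − 1/1.91)/(4πk) = 0.2516/(4π·0.0442) = 0.4530 K/W
  R_diatomaceous earth = (1/1.91 − 1/2.12)/(4πk) = 0.05186/(4π·0.109) = 0.03786 K/W
  R_conv,out = 1/(4πr²h) = 1/(4π·2.12²·7.49) = 0.002364 K/W
ΣR = 7.590×10^-5 + 0.4530 + 0.03786 + 0.002364 = 0.4933 K/W
Q = ΔT/ΣR = (375 °C − 23.8 °C)/0.4933 = 711.9 W
From the inner boundary to the mineral wool/diatomaceous earth interface, ΣR_partial = 0.4531 K/W.
T_interface = T_in − Q·ΣR_partial = 375 °C − (711.9)(0.4531) = 52.4 °C

T = 52.4 °C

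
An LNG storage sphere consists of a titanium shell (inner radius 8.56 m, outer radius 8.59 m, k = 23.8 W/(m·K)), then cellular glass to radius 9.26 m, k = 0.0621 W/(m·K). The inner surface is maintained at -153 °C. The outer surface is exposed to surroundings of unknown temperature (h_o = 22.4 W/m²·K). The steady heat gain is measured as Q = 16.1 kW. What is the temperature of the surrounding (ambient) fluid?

Sum the resistances:
  R_titanium = (1/8.56 − 1/8.59)/(4πk) = 4.080×10^-4/(4π·23.8) = 1.364×10^-6 K/W
  R_cellular glass = (1/8.59 − 1/9.26)/(4πk) = 0.008423/(4π·0.0621) = 0.01079 K/W
  R_conv,out = 1/(4πr²h) = 1/(4π·9.26²·22.4) = 4.143×10^-5 K/W
ΣR = 0.01084 K/W
ΔT = Q·ΣR = 16100 × 0.01084 = 174.5 K
Heat flows inward, so T_out = T_in + ΔT = -153 + 174.5 = 21.5 °C

T_out = 21.5 °C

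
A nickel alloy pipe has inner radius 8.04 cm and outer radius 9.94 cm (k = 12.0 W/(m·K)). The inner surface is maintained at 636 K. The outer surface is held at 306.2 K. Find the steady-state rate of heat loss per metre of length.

Q' = 2πk·ΔT/ln(r₂/r₁) = 2π × 12.0 × 329.8 / ln(0.0994/0.0804) = 1.17×10^5 W/m

Q' = 1.17×10^5 W/m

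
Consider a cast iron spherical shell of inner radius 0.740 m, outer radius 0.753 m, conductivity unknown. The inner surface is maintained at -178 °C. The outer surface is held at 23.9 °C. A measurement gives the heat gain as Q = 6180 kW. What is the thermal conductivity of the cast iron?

ΣR = ΔT/Q = |-178 − 23.9|/6.18×10^6 = 3.267×10^-5 K/W
(1/r₁−1/r₂)/(4πk) = 3.267×10^-5 ⇒ k = 0.02333/(4π·3.267×10^-5) = 56.8 W/m·K

k = 56.8 W/m·K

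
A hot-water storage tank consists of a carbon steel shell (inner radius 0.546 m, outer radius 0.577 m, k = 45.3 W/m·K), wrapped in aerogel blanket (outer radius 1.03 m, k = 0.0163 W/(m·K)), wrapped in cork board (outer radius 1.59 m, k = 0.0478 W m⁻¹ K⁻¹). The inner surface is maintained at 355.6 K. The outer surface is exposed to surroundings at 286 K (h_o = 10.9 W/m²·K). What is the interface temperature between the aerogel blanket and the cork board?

T = 295.3 K

Series thermal resistances, inner to outer:
  R_carbon steel = (1/0.546 − 1/0.577)/(4πk) = 0.09840/(4π·45.3) = 1.729×10^-4 K/W
  R_aerogel blanket = (1/0.577 − 1/1.03)/(4πk) = 0.7622/(4π·0.0163) = 3.721 K/W
  R_cork board = (1/1.03 − 1/1.59)/(4πk) = 0.3419/(4π·0.0478) = 0.5693 K/W
  R_conv,out = 1/(4πr²h) = 1/(4π·1.59²·10.9) = 0.002888 K/W
ΣR = 1.729×10^-4 + 3.721 + 0.5693 + 0.002888 = 4.293 K/W
Q = ΔT/ΣR = (355.6 K − 286 K)/4.293 = 16.21 W
From the inner boundary to the aerogel blanket/cork board interface, ΣR_partial = 3.721 K/W.
T_interface = T_in − Q·ΣR_partial = 355.6 K − (16.21)(3.721) = 295.3 K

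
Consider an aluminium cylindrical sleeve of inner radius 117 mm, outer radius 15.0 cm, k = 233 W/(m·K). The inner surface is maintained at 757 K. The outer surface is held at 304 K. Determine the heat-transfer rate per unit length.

Q' = 2670 kW/m

Q' = 2πk·ΔT/ln(r₂/r₁) = 2π × 233 × 453 / ln(0.150/0.117) = 2.67×10^6 W/m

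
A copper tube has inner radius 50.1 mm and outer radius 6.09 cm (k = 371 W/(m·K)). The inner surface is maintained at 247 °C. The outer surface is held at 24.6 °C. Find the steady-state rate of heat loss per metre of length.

Q' = 2πk·ΔT/ln(r₂/r₁) = 2π × 371 × 222.4 / ln(0.0609/0.0501) = 2.66×10^6 W/m

Q' = 2660 kW/m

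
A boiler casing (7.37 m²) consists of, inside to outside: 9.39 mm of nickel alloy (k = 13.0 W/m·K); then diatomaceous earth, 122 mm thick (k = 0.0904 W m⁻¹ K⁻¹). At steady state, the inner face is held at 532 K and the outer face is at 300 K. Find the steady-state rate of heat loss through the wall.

Q = 1270 W

Series thermal resistances, inner to outer:
  R_nickel alloy = L/(kA) = 0.00939/(13.0·7.37) = 9.801×10^-5 K/W
  R_diatomaceous earth = L/(kA) = 0.122/(0.0904·7.37) = 0.1831 K/W
ΣR = 9.801×10^-5 + 0.1831 = 0.1832 K/W
Q = ΔT/ΣR = (532 K − 300 K)/0.1832 = 1270 W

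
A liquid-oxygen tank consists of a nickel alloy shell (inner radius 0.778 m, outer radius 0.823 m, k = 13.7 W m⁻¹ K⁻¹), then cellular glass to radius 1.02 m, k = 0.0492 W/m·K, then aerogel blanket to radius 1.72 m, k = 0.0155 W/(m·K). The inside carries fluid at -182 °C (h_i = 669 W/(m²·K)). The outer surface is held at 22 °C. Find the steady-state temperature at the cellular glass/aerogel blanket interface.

Resistance network (inner→outer):
  R_conv,in = 1/(4πr²h) = 1/(4π·0.778²·669) = 1.965×10^-4 K/W
  R_nickel alloy = (1/0.778 − 1/0.823)/(4πk) = 0.07028/(4π·13.7) = 4.082×10^-4 K/W
  R_cellular glass = (1/0.823 − 1/1.02)/(4πk) = 0.2347/(4π·0.0492) = 0.3796 K/W
  R_aerogel blanket = (1/1.02 − 1/1.72)/(4πk) = 0.3990/(4π·0.0155) = 2.048 K/W
ΣR = 1.965×10^-4 + 4.082×10^-4 + 0.3796 + 2.048 = 2.428 K/W
Q = ΔT/ΣR = (-182 °C − 22 °C)/2.428 = -84.02 W
From the inner boundary to the cellular glass/aerogel blanket interface, ΣR_partial = 0.3802 K/W.
T_interface = T_in − Q·ΣR_partial = -182 °C − (-84.02)(0.3802) = -150 °C

T = -150 °C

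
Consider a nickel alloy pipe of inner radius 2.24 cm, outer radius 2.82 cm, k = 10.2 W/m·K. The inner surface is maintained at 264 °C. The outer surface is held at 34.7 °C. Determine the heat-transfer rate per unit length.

Q' = 63.8 kW/m

Q' = 2πk·ΔT/ln(r₂/r₁) = 2π × 10.2 × 229.3 / ln(0.0282/0.0224) = 63800 W/m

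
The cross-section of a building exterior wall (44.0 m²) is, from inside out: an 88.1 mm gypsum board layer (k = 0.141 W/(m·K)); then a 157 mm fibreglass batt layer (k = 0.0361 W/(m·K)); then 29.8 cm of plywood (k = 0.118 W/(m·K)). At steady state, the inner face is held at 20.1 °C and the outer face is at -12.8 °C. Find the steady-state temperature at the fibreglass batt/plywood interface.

Treat each layer as a resistance in series:
  R_gypsum board = L/(kA) = 0.0881/(0.141·44.0) = 0.01420 K/W
  R_fibreglass batt = L/(kA) = 0.157/(0.0361·44.0) = 0.09884 K/W
  R_plywood = L/(kA) = 0.298/(0.118·44.0) = 0.05740 K/W
ΣR = 0.01420 + 0.09884 + 0.05740 = 0.1704 K/W
Q = ΔT/ΣR = (20.1 °C − -12.8 °C)/0.1704 = 193.1 W
From the inner boundary to the fibreglass batt/plywood interface, ΣR_partial = 0.1130 K/W.
T_interface = T_in − Q·ΣR_partial = 20.1 °C − (193.1)(0.1130) = -1.72 °C

T = -1.72 °C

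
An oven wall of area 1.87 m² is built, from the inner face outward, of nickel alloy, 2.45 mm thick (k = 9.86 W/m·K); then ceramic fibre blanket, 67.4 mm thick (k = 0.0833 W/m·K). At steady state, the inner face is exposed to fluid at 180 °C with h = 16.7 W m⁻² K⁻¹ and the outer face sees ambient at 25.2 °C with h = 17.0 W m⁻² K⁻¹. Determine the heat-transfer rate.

Series thermal resistances, inner to outer:
  R_conv,in = 1/(hA) = 1/(16.7·1.87) = 0.03202 K/W
  R_nickel alloy = L/(kA) = 0.00245/(9.86·1.87) = 1.329×10^-4 K/W
  R_ceramic fibre blanket = L/(kA) = 0.0674/(0.0833·1.87) = 0.4327 K/W
  R_conv,out = 1/(hA) = 1/(17.0·1.87) = 0.03146 K/W
ΣR = 0.03202 + 1.329×10^-4 + 0.4327 + 0.03146 = 0.4963 K/W
Q = ΔT/ΣR = (180 °C − 25.2 °C)/0.4963 = 312 W

Q = 312 W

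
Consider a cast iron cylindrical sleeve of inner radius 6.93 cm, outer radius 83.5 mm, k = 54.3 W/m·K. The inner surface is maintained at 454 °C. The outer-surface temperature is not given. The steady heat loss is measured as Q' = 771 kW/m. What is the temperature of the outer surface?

T_out = 32.8 °C

Sum the resistances:
  R'_cast iron = ln(0.0835/0.0693)/(2πk) = 0.1864/(2π·54.3) = 5.463×10^-4 m·K/W
ΣR = 5.463×10^-4 m·K/W
ΔT = Q'·ΣR = 7.71×10^5 × 5.463×10^-4 = 421.2 K
Heat flows outward, so T_out = T_in − ΔT = 454 − 421.2 = 32.8 °C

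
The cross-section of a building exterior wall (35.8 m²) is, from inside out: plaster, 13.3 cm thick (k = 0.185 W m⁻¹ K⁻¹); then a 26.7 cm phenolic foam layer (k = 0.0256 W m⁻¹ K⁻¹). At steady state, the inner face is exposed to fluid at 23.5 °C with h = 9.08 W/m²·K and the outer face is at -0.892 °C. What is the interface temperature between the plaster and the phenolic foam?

Series thermal resistances, inner to outer:
  R_conv,in = 1/(hA) = 1/(9.08·35.8) = 0.003076 K/W
  R_plaster = L/(kA) = 0.133/(0.185·35.8) = 0.02008 K/W
  R_phenolic foam = L/(kA) = 0.267/(0.0256·35.8) = 0.2913 K/W
ΣR = 0.003076 + 0.02008 + 0.2913 = 0.3145 K/W
Q = ΔT/ΣR = (23.5 °C − -0.892 °C)/0.3145 = 77.56 W
From the inner boundary to the plaster/phenolic foam interface, ΣR_partial = 0.02316 K/W.
T_interface = T_in − Q·ΣR_partial = 23.5 °C − (77.56)(0.02316) = 21.7 °C

T = 21.7 °C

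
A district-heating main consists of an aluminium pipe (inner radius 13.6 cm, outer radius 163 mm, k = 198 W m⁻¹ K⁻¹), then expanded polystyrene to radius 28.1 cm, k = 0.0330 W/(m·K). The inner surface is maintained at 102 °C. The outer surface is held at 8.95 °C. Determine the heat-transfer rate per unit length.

Q' = 35.4 W/m

Treat each layer as a resistance in series:
  R'_aluminium = ln(0.163/0.136)/(2πk) = 0.1811/(2π·198) = 1.456×10^-4 m·K/W
  R'_expanded polystyrene = ln(0.281/0.163)/(2πk) = 0.5446/(2π·0.0330) = 2.627 m·K/W
ΣR = 1.456×10^-4 + 2.627 = 2.627 m·K/W
Q' = ΔT/ΣR = (102 °C − 8.95 °C)/2.627 = 35.4 W/m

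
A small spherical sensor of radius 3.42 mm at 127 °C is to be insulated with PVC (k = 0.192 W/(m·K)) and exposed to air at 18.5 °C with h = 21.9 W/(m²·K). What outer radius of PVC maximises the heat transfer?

r_cr = 1.75 cm

For a sphere, r_cr = 2k_ins/h = 2·0.192/21.9 = 0.0175 m = 1.75 cm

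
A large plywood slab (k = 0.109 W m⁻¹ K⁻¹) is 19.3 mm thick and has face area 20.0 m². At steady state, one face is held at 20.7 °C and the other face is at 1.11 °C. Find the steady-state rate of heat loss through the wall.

Q = kA·ΔT/L = 0.109 × 20.0 × |20.7 °C − 1.11 °C| / 0.0193 = 2210 W

Q = 2210 W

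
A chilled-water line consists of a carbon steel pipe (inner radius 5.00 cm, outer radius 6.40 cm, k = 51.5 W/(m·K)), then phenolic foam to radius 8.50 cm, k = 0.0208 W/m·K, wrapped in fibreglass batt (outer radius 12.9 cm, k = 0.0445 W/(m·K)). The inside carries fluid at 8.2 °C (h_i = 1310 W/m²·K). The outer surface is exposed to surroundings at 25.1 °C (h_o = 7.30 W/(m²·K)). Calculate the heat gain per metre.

Q' = 4.41 W/m

Resistance network (inner→outer):
  R'_conv,in = 1/(2πr h) = 1/(2π·0.0500·1310) = 0.002430 m·K/W
  R'_carbon steel = ln(0.0640/0.0500)/(2πk) = 0.2469/(2π·51.5) = 7.629×10^-4 m·K/W
  R'_phenolic foam = ln(0.0850/0.0640)/(2πk) = 0.2838/(2π·0.0208) = 2.171 m·K/W
  R'_fibreglass batt = ln(0.129/0.0850)/(2πk) = 0.4172/(2π·0.0445) = 1.492 m·K/W
  R'_conv,out = 1/(2πr h) = 1/(2π·0.129·7.30) = 0.1690 m·K/W
ΣR = 0.002430 + 7.629×10^-4 + 2.171 + 1.492 + 0.1690 = 3.835 m·K/W
Q' = ΔT/ΣR = (8.2 °C − 25.1 °C)/3.835 = -4.41 W/m
(Negative Q' ⇒ heat flows inward; heat gain = 4.41 W/m.)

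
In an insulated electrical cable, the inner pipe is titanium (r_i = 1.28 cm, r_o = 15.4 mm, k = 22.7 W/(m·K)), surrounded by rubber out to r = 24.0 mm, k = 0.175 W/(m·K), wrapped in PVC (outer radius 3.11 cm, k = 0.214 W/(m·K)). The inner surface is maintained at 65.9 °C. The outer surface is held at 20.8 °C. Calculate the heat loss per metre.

Treat each layer as a resistance in series:
  R'_titanium = ln(0.0154/0.0128)/(2πk) = 0.1849/(2π·22.7) = 0.001297 m·K/W
  R'_rubber = ln(0.0240/0.0154)/(2πk) = 0.4437/(2π·0.175) = 0.4035 m·K/W
  R'_PVC = ln(0.0311/0.0240)/(2πk) = 0.2592/(2π·0.214) = 0.1927 m·K/W
ΣR = 0.001297 + 0.4035 + 0.1927 = 0.5975 m·K/W
Q' = ΔT/ΣR = (65.9 °C − 20.8 °C)/0.5975 = 75.5 W/m

Q' = 75.5 W/m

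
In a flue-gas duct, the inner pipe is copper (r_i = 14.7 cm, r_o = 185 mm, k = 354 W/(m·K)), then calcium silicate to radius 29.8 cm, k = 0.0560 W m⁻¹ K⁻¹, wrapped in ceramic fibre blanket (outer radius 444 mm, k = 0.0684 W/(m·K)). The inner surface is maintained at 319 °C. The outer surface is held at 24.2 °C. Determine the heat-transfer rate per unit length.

Treat each layer as a resistance in series:
  R'_copper = ln(0.185/0.147)/(2πk) = 0.2299/(2π·354) = 1.034×10^-4 m·K/W
  R'_calcium silicate = ln(0.298/0.185)/(2πk) = 0.4767/(2π·0.0560) = 1.355 m·K/W
  R'_ceramic fibre blanket = ln(0.444/0.298)/(2πk) = 0.3987/(2π·0.0684) = 0.9278 m·K/W
ΣR = 1.034×10^-4 + 1.355 + 0.9278 = 2.283 m·K/W
Q' = ΔT/ΣR = (319 °C − 24.2 °C)/2.283 = 129 W/m

Q' = 129 W/m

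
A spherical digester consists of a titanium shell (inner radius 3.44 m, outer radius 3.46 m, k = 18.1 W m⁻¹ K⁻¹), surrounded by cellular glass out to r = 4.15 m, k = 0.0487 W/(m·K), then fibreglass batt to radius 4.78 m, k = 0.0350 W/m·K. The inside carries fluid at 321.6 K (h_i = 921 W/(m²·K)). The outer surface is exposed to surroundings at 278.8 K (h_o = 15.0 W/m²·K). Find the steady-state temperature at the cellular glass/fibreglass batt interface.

Resistance network (inner→outer):
  R_conv,in = 1/(4πr²h) = 1/(4π·3.44²·921) = 7.302×10^-6 K/W
  R_titanium = (1/3.44 − 1/3.46)/(4πk) = 0.001680/(4π·18.1) = 7.388×10^-6 K/W
  R_cellular glass = (1/3.46 − 1/4.15)/(4πk) = 0.04805/(4π·0.0487) = 0.07852 K/W
  R_fibreglass batt = (1/4.15 − 1/4.78)/(4πk) = 0.03176/(4π·0.0350) = 0.07221 K/W
  R_conv,out = 1/(4πr²h) = 1/(4π·4.78²·15.0) = 2.322×10^-4 K/W
ΣR = 7.302×10^-6 + 7.388×10^-6 + 0.07852 + 0.07221 + 2.322×10^-4 = 0.1510 K/W
Q = ΔT/ΣR = (321.6 K − 278.8 K)/0.1510 = 283.4 W
From the inner boundary to the cellular glass/fibreglass batt interface, ΣR_partial = 0.07853 K/W.
T_interface = T_in − Q·ΣR_partial = 321.6 K − (283.4)(0.07853) = 299.3 K

T = 299.3 K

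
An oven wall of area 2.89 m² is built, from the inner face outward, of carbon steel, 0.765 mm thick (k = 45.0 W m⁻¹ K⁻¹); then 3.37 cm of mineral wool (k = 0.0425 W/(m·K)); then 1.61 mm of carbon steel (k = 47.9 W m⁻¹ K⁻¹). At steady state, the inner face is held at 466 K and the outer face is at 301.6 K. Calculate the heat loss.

Series thermal resistances, inner to outer:
  R_carbon steel = L/(kA) = 7.65×10^-4/(45.0·2.89) = 5.882×10^-6 K/W
  R_mineral wool = L/(kA) = 0.0337/(0.0425·2.89) = 0.2744 K/W
  R_carbon steel = L/(kA) = 0.00161/(47.9·2.89) = 1.163×10^-5 K/W
ΣR = 5.882×10^-6 + 0.2744 + 1.163×10^-5 = 0.2744 K/W
Q = ΔT/ΣR = (466 K − 301.6 K)/0.2744 = 599 W

Q = 599 W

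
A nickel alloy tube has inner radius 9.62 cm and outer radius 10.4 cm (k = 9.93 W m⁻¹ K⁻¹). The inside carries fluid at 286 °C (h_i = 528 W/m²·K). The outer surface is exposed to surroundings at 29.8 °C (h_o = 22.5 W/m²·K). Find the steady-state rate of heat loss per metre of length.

Treat each layer as a resistance in series:
  R'_conv,in = 1/(2πr h) = 1/(2π·0.0962·528) = 0.003133 m·K/W
  R'_nickel alloy = ln(0.104/0.0962)/(2πk) = 0.07796/(2π·9.93) = 0.001250 m·K/W
  R'_conv,out = 1/(2πr h) = 1/(2π·0.104·22.5) = 0.06801 m·K/W
ΣR = 0.003133 + 0.001250 + 0.06801 = 0.07239 m·K/W
Q' = ΔT/ΣR = (286 °C − 29.8 °C)/0.07239 = 3540 W/m

Q' = 3.54 kW/m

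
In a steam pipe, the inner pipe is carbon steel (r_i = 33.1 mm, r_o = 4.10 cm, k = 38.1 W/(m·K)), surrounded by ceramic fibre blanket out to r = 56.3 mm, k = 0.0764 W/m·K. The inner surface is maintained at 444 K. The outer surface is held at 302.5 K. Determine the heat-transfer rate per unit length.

Q' = 214 W/m

Series thermal resistances, inner to outer:
  R'_carbon steel = ln(0.0410/0.0331)/(2πk) = 0.2140/(2π·38.1) = 8.941×10^-4 m·K/W
  R'_ceramic fibre blanket = ln(0.0563/0.0410)/(2πk) = 0.3171/(2π·0.0764) = 0.6606 m·K/W
ΣR = 8.941×10^-4 + 0.6606 = 0.6615 m·K/W
Q' = ΔT/ΣR = (444 K − 302.5 K)/0.6615 = 214 W/m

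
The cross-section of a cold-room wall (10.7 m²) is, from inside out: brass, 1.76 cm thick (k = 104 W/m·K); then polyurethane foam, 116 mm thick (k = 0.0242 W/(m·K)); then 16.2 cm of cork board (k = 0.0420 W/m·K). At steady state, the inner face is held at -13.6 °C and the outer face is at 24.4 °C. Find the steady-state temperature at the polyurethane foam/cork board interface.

Treat each layer as a resistance in series:
  R_brass = L/(kA) = 0.0176/(104·10.7) = 1.582×10^-5 K/W
  R_polyurethane foam = L/(kA) = 0.116/(0.0242·10.7) = 0.4480 K/W
  R_cork board = L/(kA) = 0.162/(0.0420·10.7) = 0.3605 K/W
ΣR = 1.582×10^-5 + 0.4480 + 0.3605 = 0.8085 K/W
Q = ΔT/ΣR = (-13.6 °C − 24.4 °C)/0.8085 = -47.00 W
From the inner boundary to the polyurethane foam/cork board interface, ΣR_partial = 0.4480 K/W.
T_interface = T_in − Q·ΣR_partial = -13.6 °C − (-47.00)(0.4480) = 7.46 °C

T = 7.46 °C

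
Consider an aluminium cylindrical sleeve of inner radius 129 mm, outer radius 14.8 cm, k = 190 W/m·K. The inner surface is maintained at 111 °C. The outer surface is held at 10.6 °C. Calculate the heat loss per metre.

Q' = 2πk·ΔT/ln(r₂/r₁) = 2π × 190 × 100.4 / ln(0.148/0.129) = 8.72×10^5 W/m

Q' = 872 kW/m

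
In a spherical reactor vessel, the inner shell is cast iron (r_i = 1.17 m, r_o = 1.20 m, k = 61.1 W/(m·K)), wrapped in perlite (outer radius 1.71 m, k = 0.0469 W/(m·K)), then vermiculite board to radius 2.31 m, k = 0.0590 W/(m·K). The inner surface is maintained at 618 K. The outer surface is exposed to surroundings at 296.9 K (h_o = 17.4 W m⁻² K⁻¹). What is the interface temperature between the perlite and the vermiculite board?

Treat each layer as a resistance in series:
  R_cast iron = (1/1.17 − 1/1.20)/(4πk) = 0.02137/(4π·61.1) = 2.783×10^-5 K/W
  R_perlite = (1/1.20 − 1/1.71)/(4πk) = 0.2485/(4π·0.0469) = 0.4217 K/W
  R_vermiculite board = (1/1.71 − 1/2.31)/(4πk) = 0.1519/(4π·0.0590) = 0.2049 K/W
  R_conv,out = 1/(4πr²h) = 1/(4π·2.31²·17.4) = 8.571×10^-4 K/W
ΣR = 2.783×10^-5 + 0.4217 + 0.2049 + 8.571×10^-4 = 0.6275 K/W
Q = ΔT/ΣR = (618 K − 296.9 K)/0.6275 = 511.7 W
From the inner boundary to the perlite/vermiculite board interface, ΣR_partial = 0.4217 K/W.
T_interface = T_in − Q·ΣR_partial = 618 K − (511.7)(0.4217) = 402 K

T = 402 K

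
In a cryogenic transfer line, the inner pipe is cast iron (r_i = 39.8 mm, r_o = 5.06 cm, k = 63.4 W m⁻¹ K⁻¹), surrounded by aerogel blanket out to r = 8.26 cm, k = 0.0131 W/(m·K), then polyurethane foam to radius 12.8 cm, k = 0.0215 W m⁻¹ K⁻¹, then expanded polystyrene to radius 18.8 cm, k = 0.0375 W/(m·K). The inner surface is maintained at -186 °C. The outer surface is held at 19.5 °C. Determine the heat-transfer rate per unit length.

Q' = 19.0 W/m

Series thermal resistances, inner to outer:
  R'_cast iron = ln(0.0506/0.0398)/(2πk) = 0.2401/(2π·63.4) = 6.027×10^-4 m·K/W
  R'_aerogel blanket = ln(0.0826/0.0506)/(2πk) = 0.4901/(2π·0.0131) = 5.954 m·K/W
  R'_polyurethane foam = ln(0.128/0.0826)/(2πk) = 0.4380/(2π·0.0215) = 3.242 m·K/W
  R'_expanded polystyrene = ln(0.188/0.128)/(2πk) = 0.3844/(2π·0.0375) = 1.631 m·K/W
ΣR = 6.027×10^-4 + 5.954 + 3.242 + 1.631 = 10.83 m·K/W
Q' = ΔT/ΣR = (-186 °C − 19.5 °C)/10.83 = -19.0 W/m
(Negative Q' ⇒ heat flows inward; heat gain = 19.0 W/m.)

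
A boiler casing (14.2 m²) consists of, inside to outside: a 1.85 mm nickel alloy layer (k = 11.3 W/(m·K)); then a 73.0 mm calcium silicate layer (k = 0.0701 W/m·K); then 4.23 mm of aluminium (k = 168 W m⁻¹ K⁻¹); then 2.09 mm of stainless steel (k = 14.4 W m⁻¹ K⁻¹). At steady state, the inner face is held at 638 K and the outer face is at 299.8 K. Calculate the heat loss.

Resistance network (inner→outer):
  R_nickel alloy = L/(kA) = 0.00185/(11.3·14.2) = 1.153×10^-5 K/W
  R_calcium silicate = L/(kA) = 0.0730/(0.0701·14.2) = 0.07334 K/W
  R_aluminium = L/(kA) = 0.00423/(168·14.2) = 1.773×10^-6 K/W
  R_stainless steel = L/(kA) = 0.00209/(14.4·14.2) = 1.022×10^-5 K/W
ΣR = 1.153×10^-5 + 0.07334 + 1.773×10^-6 + 1.022×10^-5 = 0.07336 K/W
Q = ΔT/ΣR = (638 K − 299.8 K)/0.07336 = 4610 W

Q = 4.61 kW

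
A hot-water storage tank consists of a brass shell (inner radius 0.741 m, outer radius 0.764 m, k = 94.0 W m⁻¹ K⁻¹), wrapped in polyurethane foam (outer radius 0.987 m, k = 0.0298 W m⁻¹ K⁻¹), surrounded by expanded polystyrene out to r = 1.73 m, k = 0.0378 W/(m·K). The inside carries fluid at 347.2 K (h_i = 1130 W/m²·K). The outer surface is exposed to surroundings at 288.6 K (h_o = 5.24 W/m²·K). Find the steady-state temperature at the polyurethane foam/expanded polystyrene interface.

T = 320.1 K

Treat each layer as a resistance in series:
  R_conv,in = 1/(4πr²h) = 1/(4π·0.741²·1130) = 1.283×10^-4 K/W
  R_brass = (1/0.741 − 1/0.764)/(4πk) = 0.04063/(4π·94.0) = 3.439×10^-5 K/W
  R_polyurethane foam = (1/0.764 − 1/0.987)/(4πk) = 0.2957/(4π·0.0298) = 0.7897 K/W
  R_expanded polystyrene = (1/0.987 − 1/1.73)/(4πk) = 0.4351/(4π·0.0378) = 0.9161 K/W
  R_conv,out = 1/(4πr²h) = 1/(4π·1.73²·5.24) = 0.005074 K/W
ΣR = 1.283×10^-4 + 3.439×10^-5 + 0.7897 + 0.9161 + 0.005074 = 1.711 K/W
Q = ΔT/ΣR = (347.2 K − 288.6 K)/1.711 = 34.25 W
From the inner boundary to the polyurethane foam/expanded polystyrene interface, ΣR_partial = 0.7899 K/W.
T_interface = T_in − Q·ΣR_partial = 347.2 K − (34.25)(0.7899) = 320.1 K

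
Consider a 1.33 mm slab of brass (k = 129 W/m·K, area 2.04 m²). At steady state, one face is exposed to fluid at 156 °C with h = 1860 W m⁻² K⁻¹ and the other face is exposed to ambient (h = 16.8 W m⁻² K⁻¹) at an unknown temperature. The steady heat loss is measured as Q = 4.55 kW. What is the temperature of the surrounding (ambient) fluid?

Series resistances:
  R_conv,in = 1/(hA) = 1/(1860·2.04) = 2.635×10^-4 K/W
  R_brass = L/(kA) = 0.00133/(129·2.04) = 5.054×10^-6 K/W
  R_conv,out = 1/(hA) = 1/(16.8·2.04) = 0.02918 K/W
ΣR = 0.02945 K/W
ΔT = Q·ΣR = 4550 × 0.02945 = 134.0 K
Heat flows outward, so T_out = T_in − ΔT = 156 − 134.0 = 22.0 °C

T_out = 22.0 °C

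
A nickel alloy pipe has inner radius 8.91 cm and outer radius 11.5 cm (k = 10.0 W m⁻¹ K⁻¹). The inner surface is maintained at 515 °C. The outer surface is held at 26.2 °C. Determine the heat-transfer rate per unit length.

Q' = 120 kW/m

Q' = 2πk·ΔT/ln(r₂/r₁) = 2π × 10.0 × 488.8 / ln(0.115/0.0891) = 1.20×10^5 W/m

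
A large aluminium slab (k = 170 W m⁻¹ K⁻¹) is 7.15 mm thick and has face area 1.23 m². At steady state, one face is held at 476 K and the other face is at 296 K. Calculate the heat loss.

Q = kA·ΔT/L = 170 × 1.23 × |476 K − 296 K| / 0.00715 = 5.26×10^6 W

Q = 5260 kW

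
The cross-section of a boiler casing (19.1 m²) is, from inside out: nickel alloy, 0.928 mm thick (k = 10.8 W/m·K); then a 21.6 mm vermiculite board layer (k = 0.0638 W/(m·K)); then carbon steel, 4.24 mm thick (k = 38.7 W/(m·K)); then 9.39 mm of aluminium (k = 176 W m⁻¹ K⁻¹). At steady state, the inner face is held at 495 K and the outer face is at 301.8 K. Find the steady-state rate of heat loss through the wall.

Q = 10.9 kW

Resistance network (inner→outer):
  R_nickel alloy = L/(kA) = 9.28×10^-4/(10.8·19.1) = 4.499×10^-6 K/W
  R_vermiculite board = L/(kA) = 0.0216/(0.0638·19.1) = 0.01773 K/W
  R_carbon steel = L/(kA) = 0.00424/(38.7·19.1) = 5.736×10^-6 K/W
  R_aluminium = L/(kA) = 0.00939/(176·19.1) = 2.793×10^-6 K/W
ΣR = 4.499×10^-6 + 0.01773 + 5.736×10^-6 + 2.793×10^-6 = 0.01774 K/W
Q = ΔT/ΣR = (495 K − 301.8 K)/0.01774 = 10900 W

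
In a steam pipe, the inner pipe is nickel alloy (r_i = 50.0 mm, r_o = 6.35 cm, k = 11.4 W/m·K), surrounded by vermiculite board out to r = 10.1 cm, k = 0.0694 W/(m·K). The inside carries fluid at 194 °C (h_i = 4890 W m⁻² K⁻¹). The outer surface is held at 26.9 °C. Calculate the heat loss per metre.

Treat each layer as a resistance in series:
  R'_conv,in = 1/(2πr h) = 1/(2π·0.0500·4890) = 6.509×10^-4 m·K/W
  R'_nickel alloy = ln(0.0635/0.0500)/(2πk) = 0.2390/(2π·11.4) = 0.003337 m·K/W
  R'_vermiculite board = ln(0.101/0.0635)/(2πk) = 0.4641/(2π·0.0694) = 1.064 m·K/W
ΣR = 6.509×10^-4 + 0.003337 + 1.064 = 1.068 m·K/W
Q' = ΔT/ΣR = (194 °C − 26.9 °C)/1.068 = 156 W/m

Q' = 156 W/m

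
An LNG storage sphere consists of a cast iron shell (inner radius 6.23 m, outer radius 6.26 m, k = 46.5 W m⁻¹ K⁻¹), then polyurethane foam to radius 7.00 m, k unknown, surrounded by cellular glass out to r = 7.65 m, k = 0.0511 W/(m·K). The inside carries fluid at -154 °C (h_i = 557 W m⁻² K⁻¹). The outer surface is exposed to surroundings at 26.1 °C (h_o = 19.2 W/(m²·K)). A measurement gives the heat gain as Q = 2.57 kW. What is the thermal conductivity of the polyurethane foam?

k = 0.0263 W/m·K

ΣR = ΔT/Q = |-154 − 26.1|/2570 = 0.07008 K/W
Known resistances:
  R_conv,in = 1/(4πr²h) = 1/(4π·6.23²·557) = 3.681×10^-6 K/W
  R_cast iron = (1/6.23 − 1/6.26)/(4πk) = 7.692×10^-4/(4π·46.5) = 1.316×10^-6 K/W
  R_cellular glass = (1/7.00 − 1/7.65)/(4πk) = 0.01214/(4π·0.0511) = 0.01890 K/W
  R_conv,out = 1/(4πr²h) = 1/(4π·7.65²·19.2) = 7.082×10^-5 K/W
R_polyurethane foam = ΣR − ΣR_known = 0.07008 − 0.01898 = 0.05110 K/W
(1/r₁−1/r₂)/(4πk) = 0.05110 ⇒ k = 0.01689/(4π·0.05110) = 0.0263 W/m·K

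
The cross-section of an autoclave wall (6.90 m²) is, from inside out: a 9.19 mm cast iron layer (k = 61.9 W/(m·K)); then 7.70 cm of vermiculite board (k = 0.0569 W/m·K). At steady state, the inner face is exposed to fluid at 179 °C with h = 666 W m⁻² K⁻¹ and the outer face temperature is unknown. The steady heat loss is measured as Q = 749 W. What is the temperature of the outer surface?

Series resistances:
  R_conv,in = 1/(hA) = 1/(666·6.90) = 2.176×10^-4 K/W
  R_cast iron = L/(kA) = 0.00919/(61.9·6.90) = 2.152×10^-5 K/W
  R_vermiculite board = L/(kA) = 0.0770/(0.0569·6.90) = 0.1961 K/W
ΣR = 0.1964 K/W
ΔT = Q·ΣR = 749 × 0.1964 = 147.1 K
Heat flows outward, so T_out = T_in − ΔT = 179 − 147.1 = 31.9 °C

T_out = 31.9 °C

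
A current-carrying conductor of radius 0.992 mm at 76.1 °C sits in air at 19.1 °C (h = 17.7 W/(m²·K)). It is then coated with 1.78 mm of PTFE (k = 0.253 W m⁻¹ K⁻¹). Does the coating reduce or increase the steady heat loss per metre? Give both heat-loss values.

increases: 6.29 → 14.7 W/m

Critical radius for a cylinder: r_cr = k/h = 0.0143 m = 1.43 cm.
Outer radius after coating: r₂ = 9.92×10^-4 + 0.00178 = 0.002772 m.
Since r₁ < r_cr and r₂ ≤ r_cr, the coating moves toward the maximum at r_cr — heat loss rises.
Bare: R = 1/(2πr₁h) = 9.064 m·K/W; Q = 57/9.064 = 6.29 W/m.
Coated: R = R_cond + R_conv = 3.890 m·K/W; Q = 57/3.890 = 14.7 W/m.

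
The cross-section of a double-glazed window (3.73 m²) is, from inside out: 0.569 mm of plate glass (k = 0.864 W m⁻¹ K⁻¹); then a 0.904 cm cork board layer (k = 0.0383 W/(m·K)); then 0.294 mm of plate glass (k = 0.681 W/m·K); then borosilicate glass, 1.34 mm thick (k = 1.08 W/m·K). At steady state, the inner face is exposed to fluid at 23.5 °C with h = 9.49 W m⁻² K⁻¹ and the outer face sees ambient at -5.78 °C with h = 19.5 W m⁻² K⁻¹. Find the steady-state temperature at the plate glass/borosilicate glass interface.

Treat each layer as a resistance in series:
  R_conv,in = 1/(hA) = 1/(9.49·3.73) = 0.02825 K/W
  R_plate glass = L/(kA) = 5.69×10^-4/(0.864·3.73) = 1.766×10^-4 K/W
  R_cork board = L/(kA) = 0.00904/(0.0383·3.73) = 0.06328 K/W
  R_plate glass = L/(kA) = 2.94×10^-4/(0.681·3.73) = 1.157×10^-4 K/W
  R_borosilicate glass = L/(kA) = 0.00134/(1.08·3.73) = 3.326×10^-4 K/W
  R_conv,out = 1/(hA) = 1/(19.5·3.73) = 0.01375 K/W
ΣR = 0.02825 + 1.766×10^-4 + 0.06328 + 1.157×10^-4 + 3.326×10^-4 + 0.01375 = 0.1059 K/W
Q = ΔT/ΣR = (23.5 °C − -5.78 °C)/0.1059 = 276.5 W
From the inner boundary to the plate glass/borosilicate glass interface, ΣR_partial = 0.09182 K/W.
T_interface = T_in − Q·ΣR_partial = 23.5 °C − (276.5)(0.09182) = -1.89 °C

T = -1.89 °C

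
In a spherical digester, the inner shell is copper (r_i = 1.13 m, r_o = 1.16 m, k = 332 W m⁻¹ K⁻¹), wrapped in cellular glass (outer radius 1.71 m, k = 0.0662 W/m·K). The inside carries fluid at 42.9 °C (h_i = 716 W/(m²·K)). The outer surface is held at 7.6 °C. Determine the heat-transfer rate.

Series thermal resistances, inner to outer:
  R_conv,in = 1/(4πr²h) = 1/(4π·1.13²·716) = 8.704×10^-5 K/W
  R_copper = (1/1.13 − 1/1.16)/(4πk) = 0.02289/(4π·332) = 5.486×10^-6 K/W
  R_cellular glass = (1/1.16 − 1/1.71)/(4πk) = 0.2773/(4π·0.0662) = 0.3333 K/W
ΣR = 8.704×10^-5 + 5.486×10^-6 + 0.3333 = 0.3334 K/W
Q = ΔT/ΣR = (42.9 °C − 7.6 °C)/0.3334 = 106 W

Q = 106 W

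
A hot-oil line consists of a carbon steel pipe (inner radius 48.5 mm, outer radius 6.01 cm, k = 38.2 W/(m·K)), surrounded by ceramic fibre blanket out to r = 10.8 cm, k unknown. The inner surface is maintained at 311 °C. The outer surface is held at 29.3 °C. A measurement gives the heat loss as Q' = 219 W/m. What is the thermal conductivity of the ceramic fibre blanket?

k = 0.0726 W/m·K

ΣR = ΔT/Q' = |311 − 29.3|/219 = 1.286 m·K/W
Known resistances:
  R'_carbon steel = ln(0.0601/0.0485)/(2πk) = 0.2144/(2π·38.2) = 8.935×10^-4 m·K/W
R_ceramic fibre blanket = ΣR − ΣR_known = 1.286 − 8.935×10^-4 = 1.285 m·K/W
ln(r₂/r₁)/(2πk) = 1.285 ⇒ k = 0.5861/(2π·1.285) = 0.0726 W/m·K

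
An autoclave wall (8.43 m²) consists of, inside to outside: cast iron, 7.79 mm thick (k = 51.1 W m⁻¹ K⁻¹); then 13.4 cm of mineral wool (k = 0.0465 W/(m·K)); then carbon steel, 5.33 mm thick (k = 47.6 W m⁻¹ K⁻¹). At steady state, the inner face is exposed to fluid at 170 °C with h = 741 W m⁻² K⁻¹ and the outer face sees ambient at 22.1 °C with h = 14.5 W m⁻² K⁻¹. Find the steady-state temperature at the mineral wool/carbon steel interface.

T = 25.6 °C

Treat each layer as a resistance in series:
  R_conv,in = 1/(hA) = 1/(741·8.43) = 1.601×10^-4 K/W
  R_cast iron = L/(kA) = 0.00779/(51.1·8.43) = 1.808×10^-5 K/W
  R_mineral wool = L/(kA) = 0.134/(0.0465·8.43) = 0.3418 K/W
  R_carbon steel = L/(kA) = 0.00533/(47.6·8.43) = 1.328×10^-5 K/W
  R_conv,out = 1/(hA) = 1/(14.5·8.43) = 0.008181 K/W
ΣR = 1.601×10^-4 + 1.808×10^-5 + 0.3418 + 1.328×10^-5 + 0.008181 = 0.3502 K/W
Q = ΔT/ΣR = (170 °C − 22.1 °C)/0.3502 = 422.3 W
From the inner boundary to the mineral wool/carbon steel interface, ΣR_partial = 0.3420 K/W.
T_interface = T_in − Q·ΣR_partial = 170 °C − (422.3)(0.3420) = 25.6 °C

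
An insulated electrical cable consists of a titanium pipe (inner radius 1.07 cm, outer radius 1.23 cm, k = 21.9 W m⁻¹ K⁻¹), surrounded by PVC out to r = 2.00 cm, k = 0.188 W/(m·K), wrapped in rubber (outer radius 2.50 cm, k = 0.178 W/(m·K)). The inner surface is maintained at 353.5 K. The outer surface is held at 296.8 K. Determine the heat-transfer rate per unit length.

Q' = 92.6 W/m

Resistance network (inner→outer):
  R'_titanium = ln(0.0123/0.0107)/(2πk) = 0.1394/(2π·21.9) = 0.001013 m·K/W
  R'_PVC = ln(0.0200/0.0123)/(2πk) = 0.4861/(2π·0.188) = 0.4115 m·K/W
  R'_rubber = ln(0.0250/0.0200)/(2πk) = 0.2231/(2π·0.178) = 0.1995 m·K/W
ΣR = 0.001013 + 0.4115 + 0.1995 = 0.6120 m·K/W
Q' = ΔT/ΣR = (353.5 K − 296.8 K)/0.6120 = 92.6 W/m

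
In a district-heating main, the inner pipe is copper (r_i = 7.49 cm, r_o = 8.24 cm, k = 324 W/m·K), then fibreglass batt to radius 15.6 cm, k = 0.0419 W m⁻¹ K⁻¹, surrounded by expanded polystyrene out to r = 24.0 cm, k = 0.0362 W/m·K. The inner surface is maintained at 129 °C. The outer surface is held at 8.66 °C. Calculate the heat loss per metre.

Q' = 27.9 W/m

Treat each layer as a resistance in series:
  R'_copper = ln(0.0824/0.0749)/(2πk) = 0.09543/(2π·324) = 4.688×10^-5 m·K/W
  R'_fibreglass batt = ln(0.156/0.0824)/(2πk) = 0.6383/(2π·0.0419) = 2.424 m·K/W
  R'_expanded polystyrene = ln(0.240/0.156)/(2πk) = 0.4308/(2π·0.0362) = 1.894 m·K/W
ΣR = 4.688×10^-5 + 2.424 + 1.894 = 4.318 m·K/W
Q' = ΔT/ΣR = (129 °C − 8.66 °C)/4.318 = 27.9 W/m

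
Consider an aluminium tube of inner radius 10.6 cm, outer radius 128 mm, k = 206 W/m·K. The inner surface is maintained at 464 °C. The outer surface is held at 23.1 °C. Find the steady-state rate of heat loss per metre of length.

Q' = 3030 kW/m

Q' = 2πk·ΔT/ln(r₂/r₁) = 2π × 206 × 440.9 / ln(0.128/0.106) = 3.03×10^6 W/m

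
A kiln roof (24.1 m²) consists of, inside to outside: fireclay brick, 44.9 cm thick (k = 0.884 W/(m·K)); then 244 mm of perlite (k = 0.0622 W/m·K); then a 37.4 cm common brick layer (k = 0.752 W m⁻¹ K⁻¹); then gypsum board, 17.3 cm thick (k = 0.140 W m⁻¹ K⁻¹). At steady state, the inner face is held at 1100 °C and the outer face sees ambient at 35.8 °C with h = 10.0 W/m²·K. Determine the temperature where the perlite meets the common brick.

Series thermal resistances, inner to outer:
  R_fireclay brick = L/(kA) = 0.449/(0.884·24.1) = 0.02108 K/W
  R_perlite = L/(kA) = 0.244/(0.0622·24.1) = 0.1628 K/W
  R_common brick = L/(kA) = 0.374/(0.752·24.1) = 0.02064 K/W
  R_gypsum board = L/(kA) = 0.173/(0.140·24.1) = 0.05127 K/W
  R_conv,out = 1/(hA) = 1/(10.0·24.1) = 0.004149 K/W
ΣR = 0.02108 + 0.1628 + 0.02064 + 0.05127 + 0.004149 = 0.2599 K/W
Q = ΔT/ΣR = (1100 °C − 35.8 °C)/0.2599 = 4095 W
From the inner boundary to the perlite/common brick interface, ΣR_partial = 0.1839 K/W.
T_interface = T_in − Q·ΣR_partial = 1100 °C − (4095)(0.1839) = 347 °C

T = 347 °C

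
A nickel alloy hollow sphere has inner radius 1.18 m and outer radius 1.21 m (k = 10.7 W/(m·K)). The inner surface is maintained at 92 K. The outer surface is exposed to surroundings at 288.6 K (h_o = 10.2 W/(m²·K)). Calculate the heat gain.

Series thermal resistances, inner to outer:
  R_nickel alloy = (1/1.18 − 1/1.21)/(4πk) = 0.02101/(4π·10.7) = 1.563×10^-4 K/W
  R_conv,out = 1/(4πr²h) = 1/(4π·1.21²·10.2) = 0.005329 K/W
ΣR = 1.563×10^-4 + 0.005329 = 0.005485 K/W
Q = ΔT/ΣR = (92 K − 288.6 K)/0.005485 = -35800 W
(Negative Q ⇒ heat flows inward; heat gain = 35800 W.)

Q = 35800 W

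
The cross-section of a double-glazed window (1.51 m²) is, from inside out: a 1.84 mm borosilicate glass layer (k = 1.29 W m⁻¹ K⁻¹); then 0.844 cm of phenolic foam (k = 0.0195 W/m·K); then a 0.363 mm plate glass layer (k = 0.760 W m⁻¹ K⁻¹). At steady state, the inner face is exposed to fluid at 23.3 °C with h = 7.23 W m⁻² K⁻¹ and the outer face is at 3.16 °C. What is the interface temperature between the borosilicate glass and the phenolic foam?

Treat each layer as a resistance in series:
  R_conv,in = 1/(hA) = 1/(7.23·1.51) = 0.09160 K/W
  R_borosilicate glass = L/(kA) = 0.00184/(1.29·1.51) = 9.446×10^-4 K/W
  R_phenolic foam = L/(kA) = 0.00844/(0.0195·1.51) = 0.2866 K/W
  R_plate glass = L/(kA) = 3.63×10^-4/(0.760·1.51) = 3.163×10^-4 K/W
ΣR = 0.09160 + 9.446×10^-4 + 0.2866 + 3.163×10^-4 = 0.3795 K/W
Q = ΔT/ΣR = (23.3 °C − 3.16 °C)/0.3795 = 53.07 W
From the inner boundary to the borosilicate glass/phenolic foam interface, ΣR_partial = 0.09254 K/W.
T_interface = T_in − Q·ΣR_partial = 23.3 °C − (53.07)(0.09254) = 18.4 °C

T = 18.4 °C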